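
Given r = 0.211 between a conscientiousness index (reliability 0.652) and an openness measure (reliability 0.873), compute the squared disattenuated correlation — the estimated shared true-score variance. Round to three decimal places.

0.078

Disattenuated r = 0.211 / √(0.652 × 0.873) = 0.211 / 0.7545 = 0.2797.
Shared true-score variance = 0.2797² = 0.0782 ≈ 0.078.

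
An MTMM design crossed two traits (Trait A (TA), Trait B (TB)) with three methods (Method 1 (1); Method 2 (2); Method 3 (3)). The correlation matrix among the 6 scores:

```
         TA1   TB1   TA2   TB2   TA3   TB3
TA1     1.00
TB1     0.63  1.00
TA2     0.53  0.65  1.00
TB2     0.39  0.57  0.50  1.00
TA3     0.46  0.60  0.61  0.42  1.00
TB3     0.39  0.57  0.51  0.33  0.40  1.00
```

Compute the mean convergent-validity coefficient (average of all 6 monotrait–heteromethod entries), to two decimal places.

0.51

Convergent values: 0.53, 0.46, 0.61, 0.57, 0.57, 0.33; mean = 3.07/6 = 0.51.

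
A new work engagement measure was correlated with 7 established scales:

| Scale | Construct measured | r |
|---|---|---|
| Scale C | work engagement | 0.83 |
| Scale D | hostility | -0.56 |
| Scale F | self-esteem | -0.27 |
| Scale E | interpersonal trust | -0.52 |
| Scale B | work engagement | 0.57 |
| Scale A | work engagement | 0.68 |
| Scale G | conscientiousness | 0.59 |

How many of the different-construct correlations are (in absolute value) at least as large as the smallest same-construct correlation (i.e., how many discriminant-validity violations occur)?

Convergent (same construct = work engagement): Scale C, Scale B, Scale A.
Smallest convergent = 0.57. Discriminant |r|: 0.56, 0.27, 0.52, 0.59; count ≥ 0.57 → 1.

1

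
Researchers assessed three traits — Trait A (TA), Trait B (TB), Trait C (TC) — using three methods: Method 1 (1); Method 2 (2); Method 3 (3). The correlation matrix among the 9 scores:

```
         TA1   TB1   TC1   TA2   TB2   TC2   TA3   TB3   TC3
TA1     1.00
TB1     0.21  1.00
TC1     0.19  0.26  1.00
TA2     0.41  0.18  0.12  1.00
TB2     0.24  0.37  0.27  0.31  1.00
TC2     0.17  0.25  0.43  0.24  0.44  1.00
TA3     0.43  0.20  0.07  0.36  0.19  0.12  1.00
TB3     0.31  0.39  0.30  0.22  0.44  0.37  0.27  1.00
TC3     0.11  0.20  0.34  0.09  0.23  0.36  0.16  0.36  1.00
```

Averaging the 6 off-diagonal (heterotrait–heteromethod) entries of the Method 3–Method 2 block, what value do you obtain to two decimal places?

0.20

HTHM values (method 3 × method 2): 0.19, 0.12, 0.22, 0.37, 0.09, 0.23; mean = 1.22/6 = 0.20.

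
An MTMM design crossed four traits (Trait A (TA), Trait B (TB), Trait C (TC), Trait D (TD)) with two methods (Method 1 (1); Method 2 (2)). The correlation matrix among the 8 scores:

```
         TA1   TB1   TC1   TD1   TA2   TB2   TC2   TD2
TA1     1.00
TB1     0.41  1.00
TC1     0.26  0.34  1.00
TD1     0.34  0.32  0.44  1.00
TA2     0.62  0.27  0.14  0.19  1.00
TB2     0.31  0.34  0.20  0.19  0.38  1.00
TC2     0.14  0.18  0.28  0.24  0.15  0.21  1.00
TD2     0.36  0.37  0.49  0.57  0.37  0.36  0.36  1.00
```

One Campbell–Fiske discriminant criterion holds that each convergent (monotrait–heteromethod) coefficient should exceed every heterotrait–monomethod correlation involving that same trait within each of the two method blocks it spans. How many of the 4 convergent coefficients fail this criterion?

2

Convergent coefficients and their comparison sets:
TA (methods 1·2): 0.62 vs {0.41, 0.38, 0.26, 0.15, 0.34, 0.37} → pass.
TB (methods 1·2): 0.34 vs {0.41, 0.38, 0.34, 0.21, 0.32, 0.36} → fail.
TC (methods 1·2): 0.28 vs {0.26, 0.15, 0.34, 0.21, 0.44, 0.36} → fail.
TD (methods 1·2): 0.57 vs {0.34, 0.37, 0.32, 0.36, 0.44, 0.36} → pass.
2 of 4 fail.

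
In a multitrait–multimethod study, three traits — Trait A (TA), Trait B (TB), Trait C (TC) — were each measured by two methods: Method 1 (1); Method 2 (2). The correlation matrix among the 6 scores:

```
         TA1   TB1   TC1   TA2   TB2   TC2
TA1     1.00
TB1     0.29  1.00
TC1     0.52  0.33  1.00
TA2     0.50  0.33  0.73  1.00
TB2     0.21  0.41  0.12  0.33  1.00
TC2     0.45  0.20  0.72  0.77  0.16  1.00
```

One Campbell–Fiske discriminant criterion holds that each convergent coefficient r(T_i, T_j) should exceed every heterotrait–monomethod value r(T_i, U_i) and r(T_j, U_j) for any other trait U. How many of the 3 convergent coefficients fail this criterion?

2

Convergent coefficients and their comparison sets:
TA (methods 1·2): 0.50 vs {0.29, 0.33, 0.52, 0.77} → fail.
TB (methods 1·2): 0.41 vs {0.29, 0.33, 0.33, 0.16} → pass.
TC (methods 1·2): 0.72 vs {0.52, 0.77, 0.33, 0.16} → fail.
2 of 3 fail.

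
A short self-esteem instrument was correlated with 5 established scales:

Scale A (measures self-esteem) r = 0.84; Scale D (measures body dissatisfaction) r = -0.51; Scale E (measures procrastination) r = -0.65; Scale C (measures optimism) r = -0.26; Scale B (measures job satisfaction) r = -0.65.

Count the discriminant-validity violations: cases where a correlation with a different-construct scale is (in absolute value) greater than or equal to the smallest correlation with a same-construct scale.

0

Convergent (same construct = self-esteem): Scale A.
Smallest convergent = 0.84. Discriminant |r|: 0.51, 0.65, 0.26, 0.65; count ≥ 0.84 → 0.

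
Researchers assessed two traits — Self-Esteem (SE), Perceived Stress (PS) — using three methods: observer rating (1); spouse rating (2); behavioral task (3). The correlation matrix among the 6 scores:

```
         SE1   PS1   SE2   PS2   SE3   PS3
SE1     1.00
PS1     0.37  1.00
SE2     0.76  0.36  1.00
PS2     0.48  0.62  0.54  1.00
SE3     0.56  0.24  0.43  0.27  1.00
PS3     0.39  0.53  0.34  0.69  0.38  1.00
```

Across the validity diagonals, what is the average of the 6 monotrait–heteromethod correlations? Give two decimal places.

0.60

Convergent values: 0.76, 0.56, 0.43, 0.62, 0.53, 0.69; mean = 3.59/6 = 0.60.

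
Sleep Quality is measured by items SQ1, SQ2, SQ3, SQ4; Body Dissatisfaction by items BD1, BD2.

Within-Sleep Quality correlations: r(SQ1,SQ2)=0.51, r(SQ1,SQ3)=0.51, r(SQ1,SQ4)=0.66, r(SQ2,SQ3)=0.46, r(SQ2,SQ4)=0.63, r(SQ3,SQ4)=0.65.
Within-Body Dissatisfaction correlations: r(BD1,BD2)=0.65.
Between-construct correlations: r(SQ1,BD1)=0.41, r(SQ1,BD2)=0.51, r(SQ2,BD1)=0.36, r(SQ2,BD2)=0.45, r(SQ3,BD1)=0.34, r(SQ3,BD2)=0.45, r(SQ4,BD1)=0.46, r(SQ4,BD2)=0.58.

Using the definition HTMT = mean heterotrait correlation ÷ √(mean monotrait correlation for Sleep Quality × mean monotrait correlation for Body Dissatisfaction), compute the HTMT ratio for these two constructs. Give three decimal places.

0.731

Mean heterotrait r = 3.56/8 = 0.4450.
Mean within-SQ = 3.42/6 = 0.5700; mean within-BD = 0.65/1 = 0.6500.
Geometric mean = √(0.5700 × 0.6500) = 0.6087.
HTMT = 0.4450 / 0.6087 = 0.731.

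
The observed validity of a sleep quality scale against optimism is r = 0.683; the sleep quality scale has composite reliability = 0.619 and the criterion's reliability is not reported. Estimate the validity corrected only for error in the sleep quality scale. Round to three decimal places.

Single correction: r_c = r_obs / √r_xx = 0.683 / √0.619 = 0.683 / 0.7868 ≈ 0.868.

0.868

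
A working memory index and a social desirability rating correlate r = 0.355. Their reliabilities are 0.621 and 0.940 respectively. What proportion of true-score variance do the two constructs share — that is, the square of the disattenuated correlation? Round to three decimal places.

Disattenuated r = 0.355 / √(0.621 × 0.940) = 0.355 / 0.7640 = 0.4647.
Shared true-score variance = 0.4647² = 0.2159 ≈ 0.216.

0.216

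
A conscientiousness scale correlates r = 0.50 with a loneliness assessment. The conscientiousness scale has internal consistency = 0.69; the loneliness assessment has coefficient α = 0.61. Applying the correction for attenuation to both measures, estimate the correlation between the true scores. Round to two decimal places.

r_true = r_obs / √(r_xx · r_yy) = 0.50 / √(0.69 × 0.61) = 0.50 / √0.4209 = 0.50 / 0.6488 ≈ 0.77.

0.77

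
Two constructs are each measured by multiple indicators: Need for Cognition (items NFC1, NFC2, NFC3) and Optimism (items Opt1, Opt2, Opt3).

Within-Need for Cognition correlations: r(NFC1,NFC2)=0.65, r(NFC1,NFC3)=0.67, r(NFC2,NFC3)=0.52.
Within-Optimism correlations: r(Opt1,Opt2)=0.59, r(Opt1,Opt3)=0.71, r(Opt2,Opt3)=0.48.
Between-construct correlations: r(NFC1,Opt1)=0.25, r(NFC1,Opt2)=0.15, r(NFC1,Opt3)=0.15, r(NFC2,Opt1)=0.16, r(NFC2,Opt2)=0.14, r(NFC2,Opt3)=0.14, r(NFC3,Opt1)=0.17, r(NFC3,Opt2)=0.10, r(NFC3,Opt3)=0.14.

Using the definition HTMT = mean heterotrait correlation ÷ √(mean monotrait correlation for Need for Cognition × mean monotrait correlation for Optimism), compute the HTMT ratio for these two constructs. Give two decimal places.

Mean heterotrait r = 1.40/9 = 0.1556.
Mean within-NFC = 1.84/3 = 0.6133; mean within-Opt = 1.78/3 = 0.5933.
Geometric mean = √(0.6133 × 0.5933) = 0.6032.
HTMT = 0.1556 / 0.6032 = 0.26.

0.26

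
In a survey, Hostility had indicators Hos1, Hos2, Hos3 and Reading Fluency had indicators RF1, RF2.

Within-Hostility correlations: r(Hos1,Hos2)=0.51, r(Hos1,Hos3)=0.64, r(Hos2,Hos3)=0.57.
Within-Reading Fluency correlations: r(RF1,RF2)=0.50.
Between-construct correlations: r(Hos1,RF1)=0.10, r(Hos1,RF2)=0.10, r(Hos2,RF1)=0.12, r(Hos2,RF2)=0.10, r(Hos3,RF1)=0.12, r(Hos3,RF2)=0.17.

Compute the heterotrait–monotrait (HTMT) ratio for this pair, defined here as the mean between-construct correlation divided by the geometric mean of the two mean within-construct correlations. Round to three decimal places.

Mean heterotrait r = 0.71/6 = 0.1183.
Mean within-Hos = 1.72/3 = 0.5733; mean within-RF = 0.50/1 = 0.5000.
Geometric mean = √(0.5733 × 0.5000) = 0.5354.
HTMT = 0.1183 / 0.5354 = 0.221.

0.221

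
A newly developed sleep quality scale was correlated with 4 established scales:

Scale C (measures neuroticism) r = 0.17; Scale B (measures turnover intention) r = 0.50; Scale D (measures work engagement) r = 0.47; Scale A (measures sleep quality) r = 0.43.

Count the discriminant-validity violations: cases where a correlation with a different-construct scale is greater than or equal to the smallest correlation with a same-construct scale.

Convergent (same construct = sleep quality): Scale A.
Smallest convergent = 0.43. Discriminant values: 0.17, 0.50, 0.47; count ≥ 0.43 → 2.

2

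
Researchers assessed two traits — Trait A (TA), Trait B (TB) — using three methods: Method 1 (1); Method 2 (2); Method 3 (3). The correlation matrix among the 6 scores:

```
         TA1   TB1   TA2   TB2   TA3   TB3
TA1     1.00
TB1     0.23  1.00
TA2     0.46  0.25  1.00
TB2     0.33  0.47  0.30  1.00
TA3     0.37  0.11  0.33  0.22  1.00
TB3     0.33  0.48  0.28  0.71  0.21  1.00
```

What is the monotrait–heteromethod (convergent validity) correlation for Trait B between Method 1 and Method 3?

Same trait (TB), different methods: r(TB1, TB3) = 0.48.

0.48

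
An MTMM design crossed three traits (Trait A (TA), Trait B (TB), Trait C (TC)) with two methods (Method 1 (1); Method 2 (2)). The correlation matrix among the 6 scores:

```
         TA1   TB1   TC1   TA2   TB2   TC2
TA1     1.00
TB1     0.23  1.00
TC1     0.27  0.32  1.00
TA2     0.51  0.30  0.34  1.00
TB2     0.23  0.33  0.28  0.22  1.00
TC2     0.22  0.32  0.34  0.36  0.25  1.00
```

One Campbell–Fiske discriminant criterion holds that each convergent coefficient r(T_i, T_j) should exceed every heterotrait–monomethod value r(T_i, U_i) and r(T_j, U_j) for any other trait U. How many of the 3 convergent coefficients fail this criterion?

1

Convergent coefficients and their comparison sets:
TA (methods 1·2): 0.51 vs {0.23, 0.22, 0.27, 0.36} → pass.
TB (methods 1·2): 0.33 vs {0.23, 0.22, 0.32, 0.25} → pass.
TC (methods 1·2): 0.34 vs {0.27, 0.36, 0.32, 0.25} → fail.
1 of 3 fail.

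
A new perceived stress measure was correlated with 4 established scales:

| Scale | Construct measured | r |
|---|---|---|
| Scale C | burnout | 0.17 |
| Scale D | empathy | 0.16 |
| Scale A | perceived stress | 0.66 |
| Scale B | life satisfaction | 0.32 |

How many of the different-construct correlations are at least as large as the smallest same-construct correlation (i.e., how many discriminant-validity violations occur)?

0

Convergent (same construct = perceived stress): Scale A.
Smallest convergent = 0.66. Discriminant values: 0.17, 0.16, 0.32; count ≥ 0.66 → 0.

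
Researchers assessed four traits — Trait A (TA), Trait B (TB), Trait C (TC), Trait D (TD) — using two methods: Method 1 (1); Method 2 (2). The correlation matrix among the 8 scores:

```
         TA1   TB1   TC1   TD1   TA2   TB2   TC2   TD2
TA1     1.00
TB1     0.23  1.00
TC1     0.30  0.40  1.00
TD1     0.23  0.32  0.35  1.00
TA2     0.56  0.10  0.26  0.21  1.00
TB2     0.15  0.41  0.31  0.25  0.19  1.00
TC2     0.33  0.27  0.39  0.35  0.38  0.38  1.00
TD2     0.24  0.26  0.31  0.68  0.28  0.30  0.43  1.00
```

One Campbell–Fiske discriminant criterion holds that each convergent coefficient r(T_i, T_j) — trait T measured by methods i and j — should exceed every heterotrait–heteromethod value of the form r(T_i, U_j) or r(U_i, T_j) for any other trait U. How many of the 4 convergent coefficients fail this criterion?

0

Checking each validity diagonal entry against its comparison values:
TA (methods 1·2): 0.56 vs {0.15, 0.10, 0.33, 0.26, 0.24, 0.21} → pass.
TB (methods 1·2): 0.41 vs {0.10, 0.15, 0.27, 0.31, 0.26, 0.25} → pass.
TC (methods 1·2): 0.39 vs {0.26, 0.33, 0.31, 0.27, 0.31, 0.35} → pass.
TD (methods 1·2): 0.68 vs {0.21, 0.24, 0.25, 0.26, 0.35, 0.31} → pass.
0 of 4 fail.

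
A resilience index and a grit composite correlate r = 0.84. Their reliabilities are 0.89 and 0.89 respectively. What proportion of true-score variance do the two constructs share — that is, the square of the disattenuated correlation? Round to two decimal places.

Disattenuated r = 0.84 / √(0.89 × 0.89) = 0.84 / 0.8900 = 0.9438.
Shared true-score variance = 0.9438² = 0.8908 ≈ 0.89.

0.89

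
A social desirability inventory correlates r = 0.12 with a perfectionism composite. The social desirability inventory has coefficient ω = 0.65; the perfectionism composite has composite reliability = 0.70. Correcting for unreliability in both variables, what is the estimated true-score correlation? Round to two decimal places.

0.18

r_true = r_obs / √(r_xx · r_yy) = 0.12 / √(0.65 × 0.70) = 0.12 / √0.4550 = 0.12 / 0.6745 ≈ 0.18.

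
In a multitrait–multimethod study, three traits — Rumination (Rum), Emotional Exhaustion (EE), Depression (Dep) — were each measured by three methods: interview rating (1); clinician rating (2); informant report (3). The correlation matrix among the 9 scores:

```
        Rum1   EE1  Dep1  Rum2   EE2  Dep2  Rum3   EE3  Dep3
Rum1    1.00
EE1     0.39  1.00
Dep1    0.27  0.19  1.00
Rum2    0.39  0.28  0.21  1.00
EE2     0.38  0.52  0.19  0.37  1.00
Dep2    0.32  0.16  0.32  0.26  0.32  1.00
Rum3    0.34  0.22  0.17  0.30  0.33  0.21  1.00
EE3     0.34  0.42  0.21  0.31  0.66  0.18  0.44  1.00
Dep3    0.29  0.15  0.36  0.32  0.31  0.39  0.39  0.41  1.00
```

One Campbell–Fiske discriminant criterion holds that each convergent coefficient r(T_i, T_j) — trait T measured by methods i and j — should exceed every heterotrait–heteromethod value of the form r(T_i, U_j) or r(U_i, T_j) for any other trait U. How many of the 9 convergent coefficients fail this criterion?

Convergent coefficients and their comparison sets:
Rum (methods 1·2): 0.39 vs {0.38, 0.28, 0.32, 0.21} → pass.
Rum (methods 1·3): 0.34 vs {0.34, 0.22, 0.29, 0.17} → fail.
Rum (methods 2·3): 0.30 vs {0.31, 0.33, 0.32, 0.21} → fail.
EE (methods 1·2): 0.52 vs {0.28, 0.38, 0.16, 0.19} → pass.
EE (methods 1·3): 0.42 vs {0.22, 0.34, 0.15, 0.21} → pass.
EE (methods 2·3): 0.66 vs {0.33, 0.31, 0.31, 0.18} → pass.
Dep (methods 1·2): 0.32 vs {0.21, 0.32, 0.19, 0.16} → fail.
Dep (methods 1·3): 0.36 vs {0.17, 0.29, 0.21, 0.15} → pass.
Dep (methods 2·3): 0.39 vs {0.21, 0.32, 0.18, 0.31} → pass.
3 of 9 fail.

3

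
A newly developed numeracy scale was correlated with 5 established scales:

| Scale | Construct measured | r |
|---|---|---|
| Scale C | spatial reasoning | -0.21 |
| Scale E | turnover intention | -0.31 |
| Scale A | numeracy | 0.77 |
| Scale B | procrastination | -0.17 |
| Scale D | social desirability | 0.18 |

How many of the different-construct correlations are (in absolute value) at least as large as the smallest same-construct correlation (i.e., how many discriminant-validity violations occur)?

0

Convergent (same construct = numeracy): Scale A.
Smallest convergent = 0.77. Discriminant |r|: 0.21, 0.31, 0.17, 0.18; count ≥ 0.77 → 0.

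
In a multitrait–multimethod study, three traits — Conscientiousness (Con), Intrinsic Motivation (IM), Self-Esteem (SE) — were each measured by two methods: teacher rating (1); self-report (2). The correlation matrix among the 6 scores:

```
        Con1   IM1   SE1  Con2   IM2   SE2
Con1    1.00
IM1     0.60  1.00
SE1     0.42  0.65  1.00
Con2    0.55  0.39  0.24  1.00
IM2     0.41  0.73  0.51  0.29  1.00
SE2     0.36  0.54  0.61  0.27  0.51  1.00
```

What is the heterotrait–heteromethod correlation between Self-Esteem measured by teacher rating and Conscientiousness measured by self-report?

0.24

Different traits and methods: r(SE1, Con2) = 0.24.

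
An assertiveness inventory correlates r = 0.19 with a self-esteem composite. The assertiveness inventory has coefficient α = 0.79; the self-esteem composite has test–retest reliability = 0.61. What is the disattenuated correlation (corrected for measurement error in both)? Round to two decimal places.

0.27

r_true = r_obs / √(r_xx · r_yy) = 0.19 / √(0.79 × 0.61) = 0.19 / √0.4819 = 0.19 / 0.6942 ≈ 0.27.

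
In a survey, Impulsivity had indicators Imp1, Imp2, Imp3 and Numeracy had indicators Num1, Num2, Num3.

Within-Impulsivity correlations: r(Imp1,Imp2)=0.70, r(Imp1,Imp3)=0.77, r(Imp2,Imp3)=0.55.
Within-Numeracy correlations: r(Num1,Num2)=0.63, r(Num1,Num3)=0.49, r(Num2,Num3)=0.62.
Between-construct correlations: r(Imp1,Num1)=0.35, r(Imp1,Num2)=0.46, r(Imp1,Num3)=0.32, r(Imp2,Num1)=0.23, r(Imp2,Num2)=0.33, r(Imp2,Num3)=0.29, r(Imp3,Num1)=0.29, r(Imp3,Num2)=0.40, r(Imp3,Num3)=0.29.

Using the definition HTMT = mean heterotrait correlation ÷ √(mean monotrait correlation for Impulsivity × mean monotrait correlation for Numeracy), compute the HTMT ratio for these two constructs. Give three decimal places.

Mean between = 2.96/9 = 0.3289.
Mean within-Imp = 2.02/3 = 0.6733; mean within-Num = 1.74/3 = 0.5800.
Geometric mean = √(0.6733 × 0.5800) = 0.6249.
HTMT = 0.3289 / 0.6249 = 0.526.

0.526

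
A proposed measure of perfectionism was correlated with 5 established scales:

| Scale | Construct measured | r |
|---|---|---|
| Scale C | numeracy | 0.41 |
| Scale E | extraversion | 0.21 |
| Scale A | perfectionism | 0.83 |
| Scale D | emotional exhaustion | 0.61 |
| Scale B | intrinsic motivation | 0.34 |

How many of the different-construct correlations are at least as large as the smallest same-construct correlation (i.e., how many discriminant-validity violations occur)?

Convergent (same construct = perfectionism): Scale A.
Smallest convergent = 0.83. Discriminant values: 0.41, 0.21, 0.61, 0.34; count ≥ 0.83 → 0.

0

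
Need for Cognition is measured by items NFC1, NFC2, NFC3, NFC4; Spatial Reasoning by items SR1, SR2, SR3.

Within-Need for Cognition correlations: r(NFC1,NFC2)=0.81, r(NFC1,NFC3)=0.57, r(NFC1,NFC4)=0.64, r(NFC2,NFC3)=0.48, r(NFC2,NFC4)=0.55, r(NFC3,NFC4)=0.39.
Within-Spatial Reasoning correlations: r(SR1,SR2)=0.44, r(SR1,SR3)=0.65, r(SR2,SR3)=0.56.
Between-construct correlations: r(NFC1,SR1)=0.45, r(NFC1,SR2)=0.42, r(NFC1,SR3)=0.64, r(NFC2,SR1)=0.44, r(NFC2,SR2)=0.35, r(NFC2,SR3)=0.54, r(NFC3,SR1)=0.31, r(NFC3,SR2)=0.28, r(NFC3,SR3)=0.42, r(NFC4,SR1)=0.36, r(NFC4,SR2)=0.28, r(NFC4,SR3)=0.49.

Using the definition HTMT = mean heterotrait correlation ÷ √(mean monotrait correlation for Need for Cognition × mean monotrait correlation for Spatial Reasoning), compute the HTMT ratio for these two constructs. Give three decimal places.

0.739

Mean heterotrait r = 4.98/12 = 0.4150.
Mean within-NFC = 3.44/6 = 0.5733; mean within-SR = 1.65/3 = 0.5500.
Geometric mean = √(0.5733 × 0.5500) = 0.5615.
HTMT = 0.4150 / 0.5615 = 0.739.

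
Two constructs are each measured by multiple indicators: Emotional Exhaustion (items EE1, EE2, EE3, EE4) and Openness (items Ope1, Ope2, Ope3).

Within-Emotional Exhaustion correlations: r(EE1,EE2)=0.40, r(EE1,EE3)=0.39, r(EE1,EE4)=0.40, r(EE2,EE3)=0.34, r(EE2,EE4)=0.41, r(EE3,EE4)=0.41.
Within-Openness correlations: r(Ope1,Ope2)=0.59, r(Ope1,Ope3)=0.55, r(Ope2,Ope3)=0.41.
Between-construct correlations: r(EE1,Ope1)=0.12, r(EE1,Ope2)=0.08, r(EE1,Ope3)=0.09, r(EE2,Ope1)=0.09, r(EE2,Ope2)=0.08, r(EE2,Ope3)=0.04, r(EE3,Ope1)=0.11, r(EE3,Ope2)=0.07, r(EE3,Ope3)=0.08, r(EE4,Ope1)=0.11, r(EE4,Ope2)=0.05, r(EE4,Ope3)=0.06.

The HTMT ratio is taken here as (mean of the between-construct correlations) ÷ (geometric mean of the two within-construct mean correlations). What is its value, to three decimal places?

Mean heterotrait r = 0.98/12 = 0.0817.
Mean within-EE = 2.35/6 = 0.3917; mean within-Ope = 1.55/3 = 0.5167.
Geometric mean = √(0.3917 × 0.5167) = 0.4499.
HTMT = 0.0817 / 0.4499 = 0.182.

0.182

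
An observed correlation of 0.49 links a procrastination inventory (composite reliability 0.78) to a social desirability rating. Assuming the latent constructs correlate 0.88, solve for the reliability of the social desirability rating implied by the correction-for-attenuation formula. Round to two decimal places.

0.40

r_true = r_obs / √(r_xx · r_yy) ⇒ 0.88 = 0.49 / √(0.78 · r_yy).
√(0.78 · r_yy) = 0.49 / 0.88 = 0.5568; 0.78 · r_yy = 0.3100; r_yy = 0.3100 / 0.78 ≈ 0.40.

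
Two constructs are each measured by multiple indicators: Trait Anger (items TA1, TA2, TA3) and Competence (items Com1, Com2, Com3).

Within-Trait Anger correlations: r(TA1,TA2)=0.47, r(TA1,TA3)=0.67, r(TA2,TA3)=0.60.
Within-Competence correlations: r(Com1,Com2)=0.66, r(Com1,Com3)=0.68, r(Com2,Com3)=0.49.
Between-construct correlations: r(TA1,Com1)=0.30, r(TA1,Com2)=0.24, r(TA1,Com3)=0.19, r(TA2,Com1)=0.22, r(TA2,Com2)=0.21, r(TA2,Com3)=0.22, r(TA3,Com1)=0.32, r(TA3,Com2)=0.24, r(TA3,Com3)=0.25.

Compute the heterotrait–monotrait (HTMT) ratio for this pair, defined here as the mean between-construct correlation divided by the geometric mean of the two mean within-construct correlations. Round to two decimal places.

Mean between = 2.19/9 = 0.2433.
Mean within-TA = 1.74/3 = 0.5800; mean within-Com = 1.83/3 = 0.6100.
Geometric mean = √(0.5800 × 0.6100) = 0.5948.
HTMT = 0.2433 / 0.5948 = 0.41.

0.41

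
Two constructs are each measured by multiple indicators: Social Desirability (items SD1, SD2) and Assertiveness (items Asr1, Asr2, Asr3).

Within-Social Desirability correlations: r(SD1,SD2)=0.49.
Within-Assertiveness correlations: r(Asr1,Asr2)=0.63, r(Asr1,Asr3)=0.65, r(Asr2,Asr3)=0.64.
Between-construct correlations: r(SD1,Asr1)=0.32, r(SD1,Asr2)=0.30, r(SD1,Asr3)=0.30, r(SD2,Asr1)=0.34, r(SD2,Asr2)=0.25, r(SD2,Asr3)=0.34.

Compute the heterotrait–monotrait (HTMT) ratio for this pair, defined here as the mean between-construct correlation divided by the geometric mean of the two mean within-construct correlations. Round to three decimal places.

Mean between = 1.85/6 = 0.3083.
Mean within-SD = 0.49/1 = 0.4900; mean within-Asr = 1.92/3 = 0.6400.
Geometric mean = √(0.4900 × 0.6400) = 0.5600.
HTMT = 0.3083 / 0.5600 = 0.551.

0.551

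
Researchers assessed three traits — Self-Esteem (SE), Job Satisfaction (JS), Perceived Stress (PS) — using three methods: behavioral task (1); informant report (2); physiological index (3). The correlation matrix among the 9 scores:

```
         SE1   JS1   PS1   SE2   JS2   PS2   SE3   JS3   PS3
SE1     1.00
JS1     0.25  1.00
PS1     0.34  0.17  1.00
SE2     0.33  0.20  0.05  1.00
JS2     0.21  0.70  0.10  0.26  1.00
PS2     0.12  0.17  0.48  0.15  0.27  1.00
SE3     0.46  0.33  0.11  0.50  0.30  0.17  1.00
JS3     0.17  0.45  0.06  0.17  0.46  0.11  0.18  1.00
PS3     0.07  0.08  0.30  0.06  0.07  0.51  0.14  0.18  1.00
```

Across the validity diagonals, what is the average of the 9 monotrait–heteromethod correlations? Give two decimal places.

Convergent values: 0.33, 0.46, 0.50, 0.70, 0.45, 0.46, 0.48, 0.30, 0.51; mean = 4.19/9 = 0.47.

0.47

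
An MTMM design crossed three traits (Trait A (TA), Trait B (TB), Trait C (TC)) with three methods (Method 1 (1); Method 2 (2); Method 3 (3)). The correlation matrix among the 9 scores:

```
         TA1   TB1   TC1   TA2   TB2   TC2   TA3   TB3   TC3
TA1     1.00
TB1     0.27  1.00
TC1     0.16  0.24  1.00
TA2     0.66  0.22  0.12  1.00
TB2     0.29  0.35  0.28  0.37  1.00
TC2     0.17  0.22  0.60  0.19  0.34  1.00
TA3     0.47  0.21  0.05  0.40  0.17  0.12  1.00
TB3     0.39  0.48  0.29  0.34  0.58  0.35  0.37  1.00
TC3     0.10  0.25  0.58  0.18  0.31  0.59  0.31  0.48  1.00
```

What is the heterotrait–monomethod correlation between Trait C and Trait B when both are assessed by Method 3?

Different traits, same method: r(TC3, TB3) = 0.48.

0.48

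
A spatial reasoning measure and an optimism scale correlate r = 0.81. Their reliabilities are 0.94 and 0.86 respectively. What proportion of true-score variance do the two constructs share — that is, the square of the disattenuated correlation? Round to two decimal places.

0.81

Disattenuated r = 0.81 / √(0.94 × 0.86) = 0.81 / 0.8991 = 0.9009.
Shared true-score variance = 0.9009² = 0.8116 ≈ 0.81.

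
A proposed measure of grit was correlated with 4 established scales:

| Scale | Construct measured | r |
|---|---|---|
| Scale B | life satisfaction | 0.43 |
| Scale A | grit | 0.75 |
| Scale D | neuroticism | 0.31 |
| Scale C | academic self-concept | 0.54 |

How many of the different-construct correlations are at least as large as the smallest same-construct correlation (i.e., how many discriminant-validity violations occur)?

Convergent (same construct = grit): Scale A.
Smallest convergent = 0.75. Discriminant values: 0.43, 0.31, 0.54; count ≥ 0.75 → 0.

0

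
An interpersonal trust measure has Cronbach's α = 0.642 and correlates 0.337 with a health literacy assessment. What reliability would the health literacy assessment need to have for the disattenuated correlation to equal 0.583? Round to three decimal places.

r_true = r_obs / √(r_xx · r_yy) ⇒ 0.583 = 0.337 / √(0.642 · r_yy).
√(0.642 · r_yy) = 0.337 / 0.583 = 0.5780; 0.642 · r_yy = 0.3341; r_yy = 0.3341 / 0.642 ≈ 0.520.

0.520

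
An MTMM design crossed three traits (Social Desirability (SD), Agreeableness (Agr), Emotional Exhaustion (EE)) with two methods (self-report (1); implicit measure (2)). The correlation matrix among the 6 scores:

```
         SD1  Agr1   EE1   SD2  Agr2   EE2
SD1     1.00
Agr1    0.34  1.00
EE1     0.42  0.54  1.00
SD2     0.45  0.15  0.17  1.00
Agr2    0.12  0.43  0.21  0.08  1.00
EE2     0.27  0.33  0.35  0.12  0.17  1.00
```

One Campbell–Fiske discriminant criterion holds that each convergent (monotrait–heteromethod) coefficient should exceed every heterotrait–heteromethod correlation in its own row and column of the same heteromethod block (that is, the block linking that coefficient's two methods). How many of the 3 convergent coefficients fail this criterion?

0

Each convergent coefficient versus the relevant comparison correlations:
SD (methods 1·2): 0.45 vs {0.12, 0.15, 0.27, 0.17} → pass.
Agr (methods 1·2): 0.43 vs {0.15, 0.12, 0.33, 0.21} → pass.
EE (methods 1·2): 0.35 vs {0.17, 0.27, 0.21, 0.33} → pass.
0 of 3 fail.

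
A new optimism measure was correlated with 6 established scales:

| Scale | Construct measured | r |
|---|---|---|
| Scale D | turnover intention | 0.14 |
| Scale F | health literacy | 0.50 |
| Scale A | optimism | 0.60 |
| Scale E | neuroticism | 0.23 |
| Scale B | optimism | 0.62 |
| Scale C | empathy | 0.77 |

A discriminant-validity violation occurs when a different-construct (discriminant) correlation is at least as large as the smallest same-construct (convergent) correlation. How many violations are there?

Convergent (same construct = optimism): Scale A, Scale B.
Smallest convergent = 0.60. Discriminant values: 0.14, 0.50, 0.23, 0.77; count ≥ 0.60 → 1.

1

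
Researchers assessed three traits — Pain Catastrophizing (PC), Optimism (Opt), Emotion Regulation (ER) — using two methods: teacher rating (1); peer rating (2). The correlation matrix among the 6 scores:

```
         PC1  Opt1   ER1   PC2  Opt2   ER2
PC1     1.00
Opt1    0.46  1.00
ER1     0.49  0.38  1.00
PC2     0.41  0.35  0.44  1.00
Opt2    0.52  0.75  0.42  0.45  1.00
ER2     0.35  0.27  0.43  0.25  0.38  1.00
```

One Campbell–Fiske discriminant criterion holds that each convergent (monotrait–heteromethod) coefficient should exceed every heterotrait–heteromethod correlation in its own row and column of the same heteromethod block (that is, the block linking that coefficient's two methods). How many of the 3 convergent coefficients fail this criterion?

2

Each convergent coefficient versus the relevant comparison correlations:
PC (methods 1·2): 0.41 vs {0.52, 0.35, 0.35, 0.44} → fail.
Opt (methods 1·2): 0.75 vs {0.35, 0.52, 0.27, 0.42} → pass.
ER (methods 1·2): 0.43 vs {0.44, 0.35, 0.42, 0.27} → fail.
2 of 3 fail.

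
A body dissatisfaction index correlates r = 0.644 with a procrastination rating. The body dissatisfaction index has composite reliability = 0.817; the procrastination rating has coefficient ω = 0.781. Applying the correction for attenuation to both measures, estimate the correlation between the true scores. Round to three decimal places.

r_true = r_obs / √(r_xx · r_yy) = 0.644 / √(0.817 × 0.781) = 0.644 / √0.638077 = 0.644 / 0.7988 ≈ 0.806.

0.806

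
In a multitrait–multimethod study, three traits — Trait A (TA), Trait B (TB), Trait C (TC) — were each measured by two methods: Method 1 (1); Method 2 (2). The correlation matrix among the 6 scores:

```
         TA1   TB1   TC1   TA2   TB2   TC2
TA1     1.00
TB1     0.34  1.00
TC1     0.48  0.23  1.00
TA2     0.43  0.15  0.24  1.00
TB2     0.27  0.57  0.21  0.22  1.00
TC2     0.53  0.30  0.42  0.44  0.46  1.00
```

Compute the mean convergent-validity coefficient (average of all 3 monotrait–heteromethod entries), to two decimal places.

Convergent values: 0.43, 0.57, 0.42; mean = 1.42/3 = 0.47.

0.47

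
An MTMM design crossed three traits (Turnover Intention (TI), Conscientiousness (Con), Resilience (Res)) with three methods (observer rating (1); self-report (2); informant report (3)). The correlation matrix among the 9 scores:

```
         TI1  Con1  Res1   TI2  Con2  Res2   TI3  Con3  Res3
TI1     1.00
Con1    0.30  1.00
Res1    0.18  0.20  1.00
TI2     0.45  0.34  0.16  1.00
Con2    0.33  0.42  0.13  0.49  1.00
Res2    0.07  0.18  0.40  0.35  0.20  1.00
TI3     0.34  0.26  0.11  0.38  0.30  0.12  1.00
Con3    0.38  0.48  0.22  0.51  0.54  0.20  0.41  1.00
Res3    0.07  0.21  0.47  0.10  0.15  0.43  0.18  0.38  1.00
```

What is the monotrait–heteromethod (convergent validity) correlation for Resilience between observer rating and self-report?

Same trait (Res), different methods: r(Res1, Res2) = 0.40.

0.40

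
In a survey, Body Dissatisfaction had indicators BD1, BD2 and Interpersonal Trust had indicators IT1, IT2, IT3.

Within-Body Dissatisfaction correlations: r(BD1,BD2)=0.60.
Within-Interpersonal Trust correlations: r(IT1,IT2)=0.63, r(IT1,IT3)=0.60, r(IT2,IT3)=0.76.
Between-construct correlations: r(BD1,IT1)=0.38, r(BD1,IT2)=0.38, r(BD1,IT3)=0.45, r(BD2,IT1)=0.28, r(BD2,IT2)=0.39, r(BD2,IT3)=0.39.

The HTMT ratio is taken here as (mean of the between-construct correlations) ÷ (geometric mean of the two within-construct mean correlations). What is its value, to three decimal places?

0.600

Mean between = 2.27/6 = 0.3783.
Mean within-BD = 0.60/1 = 0.6000; mean within-IT = 1.99/3 = 0.6633.
Geometric mean = √(0.6000 × 0.6633) = 0.6309.
HTMT = 0.3783 / 0.6309 = 0.600.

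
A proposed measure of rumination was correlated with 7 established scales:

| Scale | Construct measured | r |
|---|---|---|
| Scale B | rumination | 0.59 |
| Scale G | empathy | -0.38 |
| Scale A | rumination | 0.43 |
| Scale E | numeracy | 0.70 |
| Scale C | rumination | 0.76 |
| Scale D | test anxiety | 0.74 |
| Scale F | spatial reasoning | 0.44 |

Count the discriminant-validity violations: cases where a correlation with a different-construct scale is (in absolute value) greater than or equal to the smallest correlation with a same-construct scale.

3

Convergent (same construct = rumination): Scale B, Scale A, Scale C.
Smallest convergent = 0.43. Discriminant |r|: 0.38, 0.70, 0.74, 0.44; count ≥ 0.43 → 3.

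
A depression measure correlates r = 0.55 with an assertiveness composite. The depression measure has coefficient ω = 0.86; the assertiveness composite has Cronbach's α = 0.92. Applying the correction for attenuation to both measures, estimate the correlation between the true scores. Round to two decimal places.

0.62

r_true = r_obs / √(r_xx · r_yy) = 0.55 / √(0.86 × 0.92) = 0.55 / √0.7912 = 0.55 / 0.8895 ≈ 0.62.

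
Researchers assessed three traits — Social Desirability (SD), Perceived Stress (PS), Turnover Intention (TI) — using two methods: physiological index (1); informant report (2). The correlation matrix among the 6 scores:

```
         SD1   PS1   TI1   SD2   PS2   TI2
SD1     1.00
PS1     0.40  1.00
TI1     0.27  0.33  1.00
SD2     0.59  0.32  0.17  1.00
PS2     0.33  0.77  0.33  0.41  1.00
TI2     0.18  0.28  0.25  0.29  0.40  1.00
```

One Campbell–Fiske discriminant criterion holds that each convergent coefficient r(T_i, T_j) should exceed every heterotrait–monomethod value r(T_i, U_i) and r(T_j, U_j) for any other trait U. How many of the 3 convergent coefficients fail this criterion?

Each convergent coefficient versus the relevant comparison correlations:
SD (methods 1·2): 0.59 vs {0.40, 0.41, 0.27, 0.29} → pass.
PS (methods 1·2): 0.77 vs {0.40, 0.41, 0.33, 0.40} → pass.
TI (methods 1·2): 0.25 vs {0.27, 0.29, 0.33, 0.40} → fail.
1 of 3 fail.

1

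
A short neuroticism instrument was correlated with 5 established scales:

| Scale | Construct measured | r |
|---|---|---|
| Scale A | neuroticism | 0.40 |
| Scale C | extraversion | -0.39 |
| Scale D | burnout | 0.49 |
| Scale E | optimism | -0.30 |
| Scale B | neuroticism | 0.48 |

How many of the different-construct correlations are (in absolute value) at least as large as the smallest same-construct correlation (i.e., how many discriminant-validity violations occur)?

1

Convergent (same construct = neuroticism): Scale A, Scale B.
Smallest convergent = 0.40. Discriminant |r|: 0.39, 0.49, 0.30; count ≥ 0.40 → 1.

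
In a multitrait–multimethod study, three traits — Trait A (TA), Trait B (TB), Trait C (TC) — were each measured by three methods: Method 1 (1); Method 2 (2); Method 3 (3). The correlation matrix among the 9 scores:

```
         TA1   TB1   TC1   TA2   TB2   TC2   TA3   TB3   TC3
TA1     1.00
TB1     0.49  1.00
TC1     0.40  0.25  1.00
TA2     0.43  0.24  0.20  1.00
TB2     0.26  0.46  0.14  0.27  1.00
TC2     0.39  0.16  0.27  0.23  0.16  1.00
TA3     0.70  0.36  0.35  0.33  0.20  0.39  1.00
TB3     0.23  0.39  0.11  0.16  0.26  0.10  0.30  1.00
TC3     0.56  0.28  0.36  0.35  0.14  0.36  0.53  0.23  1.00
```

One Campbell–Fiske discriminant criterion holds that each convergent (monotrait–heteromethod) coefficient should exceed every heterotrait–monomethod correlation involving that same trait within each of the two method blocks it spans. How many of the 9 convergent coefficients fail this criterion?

Checking each validity diagonal entry against its comparison values:
TA (methods 1·2): 0.43 vs {0.49, 0.27, 0.40, 0.23} → fail.
TA (methods 1·3): 0.70 vs {0.49, 0.30, 0.40, 0.53} → pass.
TA (methods 2·3): 0.33 vs {0.27, 0.30, 0.23, 0.53} → fail.
TB (methods 1·2): 0.46 vs {0.49, 0.27, 0.25, 0.16} → fail.
TB (methods 1·3): 0.39 vs {0.49, 0.30, 0.25, 0.23} → fail.
TB (methods 2·3): 0.26 vs {0.27, 0.30, 0.16, 0.23} → fail.
TC (methods 1·2): 0.27 vs {0.40, 0.23, 0.25, 0.16} → fail.
TC (methods 1·3): 0.36 vs {0.40, 0.53, 0.25, 0.23} → fail.
TC (methods 2·3): 0.36 vs {0.23, 0.53, 0.16, 0.23} → fail.
8 of 9 fail.

8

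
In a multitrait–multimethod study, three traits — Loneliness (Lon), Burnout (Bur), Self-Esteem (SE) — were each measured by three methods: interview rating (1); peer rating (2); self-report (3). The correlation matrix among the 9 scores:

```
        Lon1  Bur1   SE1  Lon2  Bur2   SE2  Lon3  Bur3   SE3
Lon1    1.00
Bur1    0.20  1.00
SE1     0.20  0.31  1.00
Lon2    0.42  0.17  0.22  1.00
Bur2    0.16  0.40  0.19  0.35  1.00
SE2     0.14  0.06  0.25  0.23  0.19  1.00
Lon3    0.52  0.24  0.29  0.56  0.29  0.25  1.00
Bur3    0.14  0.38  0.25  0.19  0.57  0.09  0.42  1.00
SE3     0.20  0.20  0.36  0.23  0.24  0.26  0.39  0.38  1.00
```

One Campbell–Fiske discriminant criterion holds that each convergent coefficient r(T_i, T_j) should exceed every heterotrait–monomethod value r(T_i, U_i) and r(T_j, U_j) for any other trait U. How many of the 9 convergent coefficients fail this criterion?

Checking each validity diagonal entry against its comparison values:
Lon (methods 1·2): 0.42 vs {0.20, 0.35, 0.20, 0.23} → pass.
Lon (methods 1·3): 0.52 vs {0.20, 0.42, 0.20, 0.39} → pass.
Lon (methods 2·3): 0.56 vs {0.35, 0.42, 0.23, 0.39} → pass.
Bur (methods 1·2): 0.40 vs {0.20, 0.35, 0.31, 0.19} → pass.
Bur (methods 1·3): 0.38 vs {0.20, 0.42, 0.31, 0.38} → fail.
Bur (methods 2·3): 0.57 vs {0.35, 0.42, 0.19, 0.38} → pass.
SE (methods 1·2): 0.25 vs {0.20, 0.23, 0.31, 0.19} → fail.
SE (methods 1·3): 0.36 vs {0.20, 0.39, 0.31, 0.38} → fail.
SE (methods 2·3): 0.26 vs {0.23, 0.39, 0.19, 0.38} → fail.
4 of 9 fail.

4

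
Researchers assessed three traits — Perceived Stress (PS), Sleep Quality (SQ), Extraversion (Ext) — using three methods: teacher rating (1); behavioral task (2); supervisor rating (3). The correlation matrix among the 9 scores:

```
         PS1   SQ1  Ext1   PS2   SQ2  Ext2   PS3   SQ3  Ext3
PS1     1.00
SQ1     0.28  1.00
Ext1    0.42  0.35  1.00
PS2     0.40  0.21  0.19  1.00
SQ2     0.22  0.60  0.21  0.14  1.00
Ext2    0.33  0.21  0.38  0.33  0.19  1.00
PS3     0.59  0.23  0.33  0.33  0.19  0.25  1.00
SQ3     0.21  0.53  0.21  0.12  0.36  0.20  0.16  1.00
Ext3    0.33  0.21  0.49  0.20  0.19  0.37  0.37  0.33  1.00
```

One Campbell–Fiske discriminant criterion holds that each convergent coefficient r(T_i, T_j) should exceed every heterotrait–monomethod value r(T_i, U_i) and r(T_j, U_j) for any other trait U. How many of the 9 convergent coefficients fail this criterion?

Convergent coefficients and their comparison sets:
PS (methods 1·2): 0.40 vs {0.28, 0.14, 0.42, 0.33} → fail.
PS (methods 1·3): 0.59 vs {0.28, 0.16, 0.42, 0.37} → pass.
PS (methods 2·3): 0.33 vs {0.14, 0.16, 0.33, 0.37} → fail.
SQ (methods 1·2): 0.60 vs {0.28, 0.14, 0.35, 0.19} → pass.
SQ (methods 1·3): 0.53 vs {0.28, 0.16, 0.35, 0.33} → pass.
SQ (methods 2·3): 0.36 vs {0.14, 0.16, 0.19, 0.33} → pass.
Ext (methods 1·2): 0.38 vs {0.42, 0.33, 0.35, 0.19} → fail.
Ext (methods 1·3): 0.49 vs {0.42, 0.37, 0.35, 0.33} → pass.
Ext (methods 2·3): 0.37 vs {0.33, 0.37, 0.19, 0.33} → fail.
4 of 9 fail.

4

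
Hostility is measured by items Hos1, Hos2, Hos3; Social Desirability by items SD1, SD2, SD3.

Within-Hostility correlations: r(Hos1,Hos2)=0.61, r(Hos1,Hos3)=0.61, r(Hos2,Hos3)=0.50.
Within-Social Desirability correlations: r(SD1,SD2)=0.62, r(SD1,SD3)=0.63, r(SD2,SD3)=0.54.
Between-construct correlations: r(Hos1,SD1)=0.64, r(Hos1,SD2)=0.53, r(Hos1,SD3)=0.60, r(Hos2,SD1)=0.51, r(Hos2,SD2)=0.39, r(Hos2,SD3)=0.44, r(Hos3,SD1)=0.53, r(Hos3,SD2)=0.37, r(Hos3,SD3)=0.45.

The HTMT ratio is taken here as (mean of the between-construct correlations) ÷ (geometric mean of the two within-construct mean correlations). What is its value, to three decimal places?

0.847

Between-construct mean = 4.46/9 = 0.4956.
Mean within-Hos = 1.72/3 = 0.5733; mean within-SD = 1.79/3 = 0.5967.
Geometric mean = √(0.5733 × 0.5967) = 0.5849.
HTMT = 0.4956 / 0.5849 = 0.847.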